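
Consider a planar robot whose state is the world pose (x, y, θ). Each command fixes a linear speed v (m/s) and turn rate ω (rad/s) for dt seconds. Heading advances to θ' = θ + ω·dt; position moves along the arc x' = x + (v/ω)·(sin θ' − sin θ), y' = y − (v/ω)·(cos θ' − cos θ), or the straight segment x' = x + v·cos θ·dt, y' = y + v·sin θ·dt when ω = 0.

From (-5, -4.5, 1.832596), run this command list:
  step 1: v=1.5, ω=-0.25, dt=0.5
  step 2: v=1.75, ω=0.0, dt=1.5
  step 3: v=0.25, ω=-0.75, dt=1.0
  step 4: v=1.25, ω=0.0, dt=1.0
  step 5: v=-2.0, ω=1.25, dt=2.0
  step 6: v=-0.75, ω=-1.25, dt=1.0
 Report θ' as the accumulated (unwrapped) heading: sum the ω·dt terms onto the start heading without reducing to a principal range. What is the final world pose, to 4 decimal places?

(-2.2548, -2.5604, 2.2076)

step 1: θ'=1.7076 (R=-6.0000) → pose (-5.1484, -3.7653, 1.7076)
step 2: θ'=1.7076 (straight) → pose (-5.5064, -1.1648, 1.7076)
step 3: θ'=0.9576 (R=-0.3333) → pose (-5.4488, -0.9276, 0.9576)
step 4: θ'=0.9576 (straight) → pose (-4.7294, 0.0947, 0.9576)
step 5: θ'=3.4576 (R=-1.6000) → pose (-2.9237, -2.3469, 3.4576)
step 6: θ'=2.2076 (R=0.6000) → pose (-2.2548, -2.5604, 2.2076)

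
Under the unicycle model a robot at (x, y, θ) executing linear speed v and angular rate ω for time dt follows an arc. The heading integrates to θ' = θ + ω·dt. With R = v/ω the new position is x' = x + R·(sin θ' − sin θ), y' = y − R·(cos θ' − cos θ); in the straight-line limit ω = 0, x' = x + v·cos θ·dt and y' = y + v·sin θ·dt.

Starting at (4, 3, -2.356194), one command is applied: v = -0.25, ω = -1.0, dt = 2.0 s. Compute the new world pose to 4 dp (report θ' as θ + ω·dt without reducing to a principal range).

θ' = -2.3562 + -1.0·2.0 = -4.3562
R = v/ω = -0.25/-1.0 = 0.2500
x' = 4 + 0.2500·(sin -4.3562 − sin -2.3562) = 4.4111
y' = 3 − 0.2500·(cos -4.3562 − cos -2.3562) = 2.9104

(4.4111, 2.9104, -4.3562)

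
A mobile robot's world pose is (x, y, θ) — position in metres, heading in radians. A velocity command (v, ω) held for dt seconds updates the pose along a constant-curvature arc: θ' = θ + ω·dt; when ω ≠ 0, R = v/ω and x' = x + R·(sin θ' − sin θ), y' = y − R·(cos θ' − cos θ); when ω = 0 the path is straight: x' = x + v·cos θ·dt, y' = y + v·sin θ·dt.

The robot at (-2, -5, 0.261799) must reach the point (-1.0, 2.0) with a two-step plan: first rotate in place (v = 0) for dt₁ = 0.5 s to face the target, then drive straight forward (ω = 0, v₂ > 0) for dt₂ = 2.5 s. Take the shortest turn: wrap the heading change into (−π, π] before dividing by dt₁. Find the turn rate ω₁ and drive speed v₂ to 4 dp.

heading to target = atan2(2−-5, -1−-2) = 1.4289
Δθ = wrap(1.4289 − 0.2618) = 1.1671; ω₁ = Δθ/dt₁ = 2.3342
distance = √((-1−-2)² + (2−-5)²) = 7.0711; v₂ = distance/dt₂ = 2.8284

ω₁ = 2.3342, v₂ = 2.8284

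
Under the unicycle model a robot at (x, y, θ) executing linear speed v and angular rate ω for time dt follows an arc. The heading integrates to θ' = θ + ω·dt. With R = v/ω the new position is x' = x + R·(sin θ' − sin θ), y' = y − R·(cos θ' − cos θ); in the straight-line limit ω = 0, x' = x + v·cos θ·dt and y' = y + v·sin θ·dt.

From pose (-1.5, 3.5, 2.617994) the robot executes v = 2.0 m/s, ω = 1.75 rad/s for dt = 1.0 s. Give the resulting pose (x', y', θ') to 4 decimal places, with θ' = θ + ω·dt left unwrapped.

θ' = 2.6180 + 1.75·1.0 = 4.3680
R = v/ω = 2.0/1.75 = 1.1429
x' = -1.5 + 1.1429·(sin 4.3680 − sin 2.6180) = -3.1472
y' = 3.5 − 1.1429·(cos 4.3680 − cos 2.6180) = 2.8961

(-3.1472, 2.8961, 4.3680)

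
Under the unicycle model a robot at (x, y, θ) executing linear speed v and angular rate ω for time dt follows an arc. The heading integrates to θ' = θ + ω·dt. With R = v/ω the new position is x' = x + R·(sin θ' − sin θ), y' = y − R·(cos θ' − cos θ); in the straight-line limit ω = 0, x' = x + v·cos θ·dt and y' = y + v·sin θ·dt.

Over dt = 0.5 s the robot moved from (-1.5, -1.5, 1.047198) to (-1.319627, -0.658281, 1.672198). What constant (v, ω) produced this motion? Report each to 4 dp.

Δθ = 1.672198 − 1.047198 = 0.625000
ω = Δθ/dt = 0.625000/0.5 = 1.2500
R = −Δy/(cos θ' − cos θ) = 1.4000
v = R·ω = 1.4000·1.2500 = 1.7500

v = 1.7500, ω = 1.2500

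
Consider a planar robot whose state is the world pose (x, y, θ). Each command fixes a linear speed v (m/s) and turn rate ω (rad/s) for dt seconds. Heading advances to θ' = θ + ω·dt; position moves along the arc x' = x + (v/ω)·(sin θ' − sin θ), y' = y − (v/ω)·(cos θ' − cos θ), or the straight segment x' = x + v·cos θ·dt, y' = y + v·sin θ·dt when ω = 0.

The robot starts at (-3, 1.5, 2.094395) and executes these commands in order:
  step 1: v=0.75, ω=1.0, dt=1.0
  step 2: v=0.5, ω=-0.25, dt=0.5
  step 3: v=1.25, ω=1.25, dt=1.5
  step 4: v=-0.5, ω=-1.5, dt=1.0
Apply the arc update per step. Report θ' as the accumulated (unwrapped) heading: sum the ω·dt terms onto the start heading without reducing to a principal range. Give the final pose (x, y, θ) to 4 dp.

(-4.7618, 1.1551, 3.3444)

step 1: θ'=3.0944 (R=0.7500) → pose (-3.6141, 1.8742, 3.0944)
step 2: θ'=2.9694 (R=-2.0000) → pose (-3.8625, 1.9015, 2.9694)
step 3: θ'=4.8444 (R=1.0000) → pose (-5.0251, 0.7847, 4.8444)
step 4: θ'=3.3444 (R=0.3333) → pose (-4.7618, 1.1551, 3.3444)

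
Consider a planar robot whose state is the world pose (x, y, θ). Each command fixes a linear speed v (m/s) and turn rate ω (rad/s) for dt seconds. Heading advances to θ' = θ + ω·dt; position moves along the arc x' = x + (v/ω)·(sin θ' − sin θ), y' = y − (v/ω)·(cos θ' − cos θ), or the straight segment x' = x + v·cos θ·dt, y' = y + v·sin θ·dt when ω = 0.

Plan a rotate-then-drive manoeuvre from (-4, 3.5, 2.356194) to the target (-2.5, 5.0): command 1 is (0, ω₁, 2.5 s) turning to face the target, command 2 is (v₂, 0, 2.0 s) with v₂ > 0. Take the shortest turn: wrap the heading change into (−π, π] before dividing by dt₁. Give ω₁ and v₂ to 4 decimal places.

ω₁ = -0.6283, v₂ = 1.0607

heading to target = atan2(5−3.5, -2.5−-4) = 0.7854
Δθ = wrap(0.7854 − 2.3562) = -1.5708; ω₁ = Δθ/dt₁ = -0.6283
distance = √((-2.5−-4)² + (5−3.5)²) = 2.1213; v₂ = distance/dt₂ = 1.0607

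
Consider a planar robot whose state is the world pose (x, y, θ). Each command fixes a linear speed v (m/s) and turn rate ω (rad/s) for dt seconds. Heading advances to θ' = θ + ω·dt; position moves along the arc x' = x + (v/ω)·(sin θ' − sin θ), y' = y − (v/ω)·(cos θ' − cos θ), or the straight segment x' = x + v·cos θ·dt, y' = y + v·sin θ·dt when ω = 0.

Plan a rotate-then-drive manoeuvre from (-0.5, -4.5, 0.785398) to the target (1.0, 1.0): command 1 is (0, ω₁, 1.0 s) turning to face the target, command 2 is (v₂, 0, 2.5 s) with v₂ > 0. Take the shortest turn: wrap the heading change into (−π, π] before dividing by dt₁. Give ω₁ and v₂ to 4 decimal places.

ω₁ = 0.5191, v₂ = 2.2804

heading to target = atan2(1−-4.5, 1−-0.5) = 1.3045
Δθ = wrap(1.3045 − 0.7854) = 0.5191; ω₁ = Δθ/dt₁ = 0.5191
distance = √((1−-0.5)² + (1−-4.5)²) = 5.7009; v₂ = distance/dt₂ = 2.2804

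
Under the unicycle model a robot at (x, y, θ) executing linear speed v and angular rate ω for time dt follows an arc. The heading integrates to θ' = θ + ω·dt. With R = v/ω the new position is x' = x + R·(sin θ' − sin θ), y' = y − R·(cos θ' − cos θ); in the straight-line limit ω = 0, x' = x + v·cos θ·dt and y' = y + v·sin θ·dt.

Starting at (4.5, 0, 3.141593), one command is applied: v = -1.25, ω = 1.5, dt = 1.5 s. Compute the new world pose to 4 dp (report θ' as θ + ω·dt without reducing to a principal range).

(5.1484, 1.3568, 5.3916)

θ' = 3.1416 + 1.5·1.5 = 5.3916
R = v/ω = -1.25/1.5 = -0.8333
x' = 4.5 + -0.8333·(sin 5.3916 − sin 3.1416) = 5.1484
y' = 0 − -0.8333·(cos 5.3916 − cos 3.1416) = 1.3568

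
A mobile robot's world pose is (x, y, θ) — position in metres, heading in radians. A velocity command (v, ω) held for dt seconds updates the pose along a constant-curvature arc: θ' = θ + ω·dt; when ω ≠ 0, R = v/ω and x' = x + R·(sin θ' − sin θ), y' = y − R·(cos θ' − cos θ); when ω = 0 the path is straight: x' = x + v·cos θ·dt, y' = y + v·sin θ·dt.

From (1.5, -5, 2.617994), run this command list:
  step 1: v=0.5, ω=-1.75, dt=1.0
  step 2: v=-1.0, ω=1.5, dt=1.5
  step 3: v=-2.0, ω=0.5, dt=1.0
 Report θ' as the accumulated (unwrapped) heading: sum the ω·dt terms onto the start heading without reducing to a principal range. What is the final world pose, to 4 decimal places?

step 1: θ'=0.8680 (R=-0.2857) → pose (1.4248, -4.5679, 0.8680)
step 2: θ'=3.1180 (R=-0.6667) → pose (1.9178, -5.6653, 3.1180)
step 3: θ'=3.6180 (R=-4.0000) → pose (3.8465, -5.2210, 3.6180)

(3.8465, -5.2210, 3.6180)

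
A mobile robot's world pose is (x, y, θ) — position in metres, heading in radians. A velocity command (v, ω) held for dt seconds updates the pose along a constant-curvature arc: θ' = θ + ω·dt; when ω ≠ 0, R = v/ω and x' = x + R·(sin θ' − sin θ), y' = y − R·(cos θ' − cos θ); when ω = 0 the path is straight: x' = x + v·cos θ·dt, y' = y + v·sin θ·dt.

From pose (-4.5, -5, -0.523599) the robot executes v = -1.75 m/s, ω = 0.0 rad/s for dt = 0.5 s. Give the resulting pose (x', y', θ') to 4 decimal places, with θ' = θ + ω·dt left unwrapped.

(-5.2578, -4.5625, -0.5236)

θ' = -0.5236 + 0.0·0.5 = -0.5236
ω = 0 → straight: x' = -4.5 + -1.75·cos(-0.5236)·0.5 = -5.2578
y' = -5 + -1.75·sin(-0.5236)·0.5 = -4.5625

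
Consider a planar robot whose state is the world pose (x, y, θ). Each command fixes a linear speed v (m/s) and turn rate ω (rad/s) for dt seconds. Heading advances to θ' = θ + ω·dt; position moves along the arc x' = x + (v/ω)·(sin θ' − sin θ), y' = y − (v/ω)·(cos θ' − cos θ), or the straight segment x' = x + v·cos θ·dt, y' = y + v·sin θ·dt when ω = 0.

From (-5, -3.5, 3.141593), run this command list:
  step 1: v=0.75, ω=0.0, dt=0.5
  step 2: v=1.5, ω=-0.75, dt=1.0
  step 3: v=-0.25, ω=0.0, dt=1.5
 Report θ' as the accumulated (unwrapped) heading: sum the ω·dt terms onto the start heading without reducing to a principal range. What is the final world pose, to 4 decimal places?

(-6.4639, -3.2190, 2.3916)

step 1: θ'=3.1416 (straight) → pose (-5.3750, -3.5000, 3.1416)
step 2: θ'=2.3916 (R=-2.0000) → pose (-6.7383, -2.9634, 2.3916)
step 3: θ'=2.3916 (straight) → pose (-6.4639, -3.2190, 2.3916)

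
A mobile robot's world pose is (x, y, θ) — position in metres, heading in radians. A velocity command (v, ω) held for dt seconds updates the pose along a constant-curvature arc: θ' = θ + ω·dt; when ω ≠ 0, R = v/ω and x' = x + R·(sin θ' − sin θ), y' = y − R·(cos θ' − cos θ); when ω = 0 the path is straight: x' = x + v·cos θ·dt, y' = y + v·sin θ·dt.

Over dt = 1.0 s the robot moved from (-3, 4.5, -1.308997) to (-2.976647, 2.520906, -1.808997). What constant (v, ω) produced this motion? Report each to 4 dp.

Δθ = -1.808997 − -1.308997 = -0.500000
ω = Δθ/dt = -0.500000/1.0 = -0.5000
R = −Δy/(cos θ' − cos θ) = -4.0000
v = R·ω = -4.0000·-0.5000 = 2.0000

v = 2.0000, ω = -0.5000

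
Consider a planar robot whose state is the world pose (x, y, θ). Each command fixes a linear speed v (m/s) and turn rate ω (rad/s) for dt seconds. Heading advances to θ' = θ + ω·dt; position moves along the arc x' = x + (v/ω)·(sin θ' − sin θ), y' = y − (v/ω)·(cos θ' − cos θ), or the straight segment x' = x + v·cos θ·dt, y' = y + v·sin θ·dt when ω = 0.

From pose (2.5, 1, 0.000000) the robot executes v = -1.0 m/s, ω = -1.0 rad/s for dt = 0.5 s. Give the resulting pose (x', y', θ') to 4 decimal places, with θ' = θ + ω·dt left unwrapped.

(2.0206, 1.1224, -0.5000)

θ' = 0.0000 + -1.0·0.5 = -0.5000
R = v/ω = -1.0/-1.0 = 1.0000
x' = 2.5 + 1.0000·(sin -0.5000 − sin 0.0000) = 2.0206
y' = 1 − 1.0000·(cos -0.5000 − cos 0.0000) = 1.1224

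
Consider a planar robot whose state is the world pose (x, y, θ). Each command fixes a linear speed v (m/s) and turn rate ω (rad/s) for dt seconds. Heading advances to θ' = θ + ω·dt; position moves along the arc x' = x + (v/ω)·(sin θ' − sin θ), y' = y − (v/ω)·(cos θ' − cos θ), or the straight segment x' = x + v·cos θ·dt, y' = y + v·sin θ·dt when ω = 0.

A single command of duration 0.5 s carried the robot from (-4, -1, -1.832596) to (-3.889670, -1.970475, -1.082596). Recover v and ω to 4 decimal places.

Δθ = -1.082596 − -1.832596 = 0.750000
ω = Δθ/dt = 0.750000/0.5 = 1.5000
R = −Δy/(cos θ' − cos θ) = 1.3333
v = R·ω = 1.3333·1.5000 = 2.0000

v = 2.0000, ω = 1.5000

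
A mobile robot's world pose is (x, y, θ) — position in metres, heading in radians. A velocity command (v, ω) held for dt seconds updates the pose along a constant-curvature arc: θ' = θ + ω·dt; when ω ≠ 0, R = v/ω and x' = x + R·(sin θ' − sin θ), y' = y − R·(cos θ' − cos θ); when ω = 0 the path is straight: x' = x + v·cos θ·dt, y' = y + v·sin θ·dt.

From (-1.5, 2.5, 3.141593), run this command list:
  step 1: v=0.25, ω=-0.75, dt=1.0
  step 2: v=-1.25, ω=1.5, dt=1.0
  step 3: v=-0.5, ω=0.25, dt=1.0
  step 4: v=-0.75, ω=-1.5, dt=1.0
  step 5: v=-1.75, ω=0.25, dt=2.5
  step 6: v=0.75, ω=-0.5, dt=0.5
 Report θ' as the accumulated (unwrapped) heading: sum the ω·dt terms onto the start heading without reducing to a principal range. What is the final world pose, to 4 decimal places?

(4.2436, 2.3385, 3.0166)

step 1: θ'=2.3916 (R=-0.3333) → pose (-1.7272, 2.5894, 2.3916)
step 2: θ'=3.8916 (R=-0.8333) → pose (-0.5911, 2.5894, 3.8916)
step 3: θ'=4.1416 (R=-2.0000) → pose (-0.2715, 2.9722, 4.1416)
step 4: θ'=2.6416 (R=0.5000) → pose (0.3890, 3.1409, 2.6416)
step 5: θ'=3.2666 (R=-7.0000) → pose (4.6177, 2.3385, 3.2666)
step 6: θ'=3.0166 (R=-1.5000) → pose (4.2436, 2.3385, 3.0166)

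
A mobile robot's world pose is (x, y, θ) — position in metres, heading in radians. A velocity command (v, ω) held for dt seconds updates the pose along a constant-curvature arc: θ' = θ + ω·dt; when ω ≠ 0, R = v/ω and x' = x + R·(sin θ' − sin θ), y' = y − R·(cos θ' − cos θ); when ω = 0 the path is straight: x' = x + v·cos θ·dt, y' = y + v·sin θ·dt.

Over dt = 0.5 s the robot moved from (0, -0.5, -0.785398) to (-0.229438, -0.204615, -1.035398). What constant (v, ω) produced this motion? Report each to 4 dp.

v = -0.7500, ω = -0.5000

Δθ = -1.035398 − -0.785398 = -0.250000
ω = Δθ/dt = -0.250000/0.5 = -0.5000
R = −Δy/(cos θ' − cos θ) = 1.5000
v = R·ω = 1.5000·-0.5000 = -0.7500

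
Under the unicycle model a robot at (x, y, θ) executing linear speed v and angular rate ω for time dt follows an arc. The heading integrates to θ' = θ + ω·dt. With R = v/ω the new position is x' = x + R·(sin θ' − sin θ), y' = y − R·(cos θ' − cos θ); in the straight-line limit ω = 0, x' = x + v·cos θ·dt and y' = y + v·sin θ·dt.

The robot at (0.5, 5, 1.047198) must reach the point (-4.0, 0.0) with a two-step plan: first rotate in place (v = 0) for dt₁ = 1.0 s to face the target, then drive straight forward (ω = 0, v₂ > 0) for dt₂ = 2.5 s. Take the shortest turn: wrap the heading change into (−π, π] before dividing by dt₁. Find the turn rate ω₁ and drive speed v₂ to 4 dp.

ω₁ = 2.9324, v₂ = 2.6907

heading to target = atan2(0−5, -4−0.5) = -2.3036
Δθ = wrap(-2.3036 − 1.0472) = 2.9324; ω₁ = Δθ/dt₁ = 2.9324
distance = √((-4−0.5)² + (0−5)²) = 6.7268; v₂ = distance/dt₂ = 2.6907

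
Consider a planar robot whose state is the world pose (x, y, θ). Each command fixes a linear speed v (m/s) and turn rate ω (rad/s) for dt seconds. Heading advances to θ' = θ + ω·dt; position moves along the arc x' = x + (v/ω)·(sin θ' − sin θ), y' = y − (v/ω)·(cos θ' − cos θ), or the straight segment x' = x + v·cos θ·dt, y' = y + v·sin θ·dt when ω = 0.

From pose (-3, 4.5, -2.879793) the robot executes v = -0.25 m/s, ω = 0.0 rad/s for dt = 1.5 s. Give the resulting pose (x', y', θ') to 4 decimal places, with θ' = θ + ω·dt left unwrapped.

θ' = -2.8798 + 0.0·1.5 = -2.8798
ω = 0 → straight: x' = -3 + -0.25·cos(-2.8798)·1.5 = -2.6378
y' = 4.5 + -0.25·sin(-2.8798)·1.5 = 4.5971

(-2.6378, 4.5971, -2.8798)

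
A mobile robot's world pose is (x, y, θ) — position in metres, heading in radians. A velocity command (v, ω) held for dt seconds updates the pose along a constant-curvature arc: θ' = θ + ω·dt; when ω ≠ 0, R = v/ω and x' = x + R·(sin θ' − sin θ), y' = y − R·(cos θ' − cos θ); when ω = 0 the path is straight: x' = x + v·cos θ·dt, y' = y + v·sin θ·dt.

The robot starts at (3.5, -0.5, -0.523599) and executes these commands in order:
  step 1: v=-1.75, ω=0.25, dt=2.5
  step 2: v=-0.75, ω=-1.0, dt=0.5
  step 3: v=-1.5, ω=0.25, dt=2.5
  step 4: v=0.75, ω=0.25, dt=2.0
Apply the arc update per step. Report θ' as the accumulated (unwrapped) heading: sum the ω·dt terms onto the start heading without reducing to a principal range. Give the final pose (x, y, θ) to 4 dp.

(-3.4321, 1.4548, 0.7264)

step 1: θ'=0.1014 (R=-7.0000) → pose (-0.7086, 0.4019, 0.1014)
step 2: θ'=-0.3986 (R=0.7500) → pose (-1.0756, 0.4568, -0.3986)
step 3: θ'=0.2264 (R=-6.0000) → pose (-4.7512, 0.7741, 0.2264)
step 4: θ'=0.7264 (R=3.0000) → pose (-3.4321, 1.4548, 0.7264)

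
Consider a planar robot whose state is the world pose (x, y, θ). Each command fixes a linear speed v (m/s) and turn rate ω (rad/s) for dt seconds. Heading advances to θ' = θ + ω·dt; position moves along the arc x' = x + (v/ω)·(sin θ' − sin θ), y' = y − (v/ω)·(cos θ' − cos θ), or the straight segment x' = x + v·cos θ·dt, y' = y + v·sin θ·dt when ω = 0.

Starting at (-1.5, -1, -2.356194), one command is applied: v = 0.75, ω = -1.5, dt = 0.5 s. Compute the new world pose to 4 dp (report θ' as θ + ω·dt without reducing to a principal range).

θ' = -2.3562 + -1.5·0.5 = -3.1062
R = v/ω = 0.75/-1.5 = -0.5000
x' = -1.5 + -0.5000·(sin -3.1062 − sin -2.3562) = -1.8359
y' = -1 − -0.5000·(cos -3.1062 − cos -2.3562) = -1.1461

(-1.8359, -1.1461, -3.1062)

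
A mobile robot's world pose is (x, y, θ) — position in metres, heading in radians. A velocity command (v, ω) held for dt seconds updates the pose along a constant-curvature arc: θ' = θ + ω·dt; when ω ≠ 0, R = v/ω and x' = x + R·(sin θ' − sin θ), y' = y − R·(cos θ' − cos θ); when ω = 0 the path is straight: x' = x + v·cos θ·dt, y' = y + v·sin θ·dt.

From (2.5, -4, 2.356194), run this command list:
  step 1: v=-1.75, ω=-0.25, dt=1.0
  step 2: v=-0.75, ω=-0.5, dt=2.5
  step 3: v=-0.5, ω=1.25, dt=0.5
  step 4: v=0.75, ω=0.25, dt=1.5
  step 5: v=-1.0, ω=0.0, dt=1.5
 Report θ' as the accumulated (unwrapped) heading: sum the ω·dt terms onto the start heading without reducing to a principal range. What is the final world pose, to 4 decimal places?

step 1: θ'=2.1062 (R=7.0000) → pose (3.5707, -5.3785, 2.1062)
step 2: θ'=0.8562 (R=1.5000) → pose (3.4136, -7.1267, 0.8562)
step 3: θ'=1.4812 (R=-0.4000) → pose (3.3174, -7.3530, 1.4812)
step 4: θ'=1.8562 (R=3.0000) → pose (3.2081, -6.2400, 1.8562)
step 5: θ'=1.8562 (straight) → pose (3.6304, -7.6793, 1.8562)

(3.6304, -7.6793, 1.8562)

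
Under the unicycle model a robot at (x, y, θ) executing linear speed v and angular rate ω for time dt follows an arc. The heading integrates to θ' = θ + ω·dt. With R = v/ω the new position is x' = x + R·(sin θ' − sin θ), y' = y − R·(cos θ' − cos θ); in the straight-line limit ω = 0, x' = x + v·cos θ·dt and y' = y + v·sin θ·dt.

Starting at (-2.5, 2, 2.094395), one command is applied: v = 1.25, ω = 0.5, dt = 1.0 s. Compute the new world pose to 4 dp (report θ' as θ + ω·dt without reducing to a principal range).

θ' = 2.0944 + 0.5·1.0 = 2.5944
R = v/ω = 1.25/0.5 = 2.5000
x' = -2.5 + 2.5000·(sin 2.5944 − sin 2.0944) = -3.3643
y' = 2 − 2.5000·(cos 2.5944 − cos 2.0944) = 2.8850

(-3.3643, 2.8850, 2.5944)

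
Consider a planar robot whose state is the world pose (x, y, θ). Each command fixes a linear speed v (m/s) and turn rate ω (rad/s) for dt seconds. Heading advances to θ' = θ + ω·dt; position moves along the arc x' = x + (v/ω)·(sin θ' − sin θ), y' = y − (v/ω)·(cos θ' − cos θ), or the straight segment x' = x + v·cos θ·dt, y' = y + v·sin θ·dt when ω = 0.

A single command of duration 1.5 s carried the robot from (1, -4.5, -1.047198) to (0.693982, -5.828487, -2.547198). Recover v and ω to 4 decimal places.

v = 1.0000, ω = -1.0000

Δθ = -2.547198 − -1.047198 = -1.500000
ω = Δθ/dt = -1.500000/1.5 = -1.0000
R = −Δy/(cos θ' − cos θ) = -1.0000
v = R·ω = -1.0000·-1.0000 = 1.0000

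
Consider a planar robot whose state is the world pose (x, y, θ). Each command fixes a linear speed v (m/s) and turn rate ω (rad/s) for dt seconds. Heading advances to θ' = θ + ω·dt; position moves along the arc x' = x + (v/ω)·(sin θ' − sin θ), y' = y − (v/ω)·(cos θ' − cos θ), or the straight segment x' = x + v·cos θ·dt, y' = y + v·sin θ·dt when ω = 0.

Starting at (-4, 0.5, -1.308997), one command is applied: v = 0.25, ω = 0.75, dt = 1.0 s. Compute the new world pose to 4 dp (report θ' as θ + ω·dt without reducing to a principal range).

(-3.8548, 0.3037, -0.5590)

θ' = -1.3090 + 0.75·1.0 = -0.5590
R = v/ω = 0.25/0.75 = 0.3333
x' = -4 + 0.3333·(sin -0.5590 − sin -1.3090) = -3.8548
y' = 0.5 − 0.3333·(cos -0.5590 − cos -1.3090) = 0.3037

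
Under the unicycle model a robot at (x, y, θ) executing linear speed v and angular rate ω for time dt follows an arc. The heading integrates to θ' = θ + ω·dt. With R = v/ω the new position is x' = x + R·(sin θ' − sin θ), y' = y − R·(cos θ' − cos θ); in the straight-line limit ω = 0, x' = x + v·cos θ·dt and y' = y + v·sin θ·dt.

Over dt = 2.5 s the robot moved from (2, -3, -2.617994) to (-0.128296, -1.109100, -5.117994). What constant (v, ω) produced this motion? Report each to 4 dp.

v = 1.5000, ω = -1.0000

Δθ = -5.117994 − -2.617994 = -2.500000
ω = Δθ/dt = -2.500000/2.5 = -1.0000
R = Δx/(sin θ' − sin θ) = -1.5000
v = R·ω = -1.5000·-1.0000 = 1.5000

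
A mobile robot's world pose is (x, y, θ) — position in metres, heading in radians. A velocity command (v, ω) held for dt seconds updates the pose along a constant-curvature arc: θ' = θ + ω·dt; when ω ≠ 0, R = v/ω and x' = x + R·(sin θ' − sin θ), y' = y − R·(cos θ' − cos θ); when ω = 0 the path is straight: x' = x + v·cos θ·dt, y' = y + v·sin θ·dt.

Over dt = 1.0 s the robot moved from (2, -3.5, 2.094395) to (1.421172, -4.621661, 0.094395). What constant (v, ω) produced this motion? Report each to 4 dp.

v = -1.5000, ω = -2.0000

Δθ = 0.094395 − 2.094395 = -2.000000
ω = Δθ/dt = -2.000000/1.0 = -2.0000
R = −Δy/(cos θ' − cos θ) = 0.7500
v = R·ω = 0.7500·-2.0000 = -1.5000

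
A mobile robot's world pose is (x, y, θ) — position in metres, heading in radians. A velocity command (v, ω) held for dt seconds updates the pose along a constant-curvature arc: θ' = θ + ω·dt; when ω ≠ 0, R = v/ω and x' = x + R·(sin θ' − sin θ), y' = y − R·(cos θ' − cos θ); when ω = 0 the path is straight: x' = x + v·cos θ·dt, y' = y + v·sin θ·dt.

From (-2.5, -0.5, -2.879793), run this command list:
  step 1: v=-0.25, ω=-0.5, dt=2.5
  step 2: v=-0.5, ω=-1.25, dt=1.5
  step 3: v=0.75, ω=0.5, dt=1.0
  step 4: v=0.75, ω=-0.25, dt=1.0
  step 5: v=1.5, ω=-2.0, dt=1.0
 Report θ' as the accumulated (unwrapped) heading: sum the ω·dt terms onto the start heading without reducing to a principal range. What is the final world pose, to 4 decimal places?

step 1: θ'=-4.1298 (R=0.5000) → pose (-1.9531, -0.7079, -4.1298)
step 2: θ'=-6.0048 (R=0.4000) → pose (-2.1772, -1.3125, -6.0048)
step 3: θ'=-5.5048 (R=1.5000) → pose (-1.5362, -0.9384, -5.5048)
step 4: θ'=-5.7548 (R=-3.0000) → pose (-0.9422, -0.4836, -5.7548)
step 5: θ'=-7.7548 (R=-0.7500) → pose (0.1822, -1.0571, -7.7548)

(0.1822, -1.0571, -7.7548)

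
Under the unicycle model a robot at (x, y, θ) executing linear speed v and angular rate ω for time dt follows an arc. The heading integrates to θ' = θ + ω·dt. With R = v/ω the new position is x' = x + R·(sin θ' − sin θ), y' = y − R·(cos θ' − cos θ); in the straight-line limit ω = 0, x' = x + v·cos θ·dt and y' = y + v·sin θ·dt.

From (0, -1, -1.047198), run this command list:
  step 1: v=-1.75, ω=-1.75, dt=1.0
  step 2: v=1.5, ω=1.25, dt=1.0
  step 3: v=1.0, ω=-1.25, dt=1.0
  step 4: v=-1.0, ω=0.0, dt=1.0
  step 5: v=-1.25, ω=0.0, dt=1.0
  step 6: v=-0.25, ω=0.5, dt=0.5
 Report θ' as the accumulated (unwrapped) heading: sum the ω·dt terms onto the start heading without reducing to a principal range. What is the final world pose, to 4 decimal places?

(1.4333, -0.6724, -2.5472)

step 1: θ'=-2.7972 (R=1.0000) → pose (0.5284, 0.4413, -2.7972)
step 2: θ'=-1.5472 (R=1.2000) → pose (-0.2661, -0.7166, -1.5472)
step 3: θ'=-2.7972 (R=-0.8000) → pose (-0.7958, -1.4885, -2.7972)
step 4: θ'=-2.7972 (straight) → pose (0.1455, -1.1508, -2.7972)
step 5: θ'=-2.7972 (straight) → pose (1.3221, -0.7288, -2.7972)
step 6: θ'=-2.5472 (R=-0.5000) → pose (1.4333, -0.6724, -2.5472)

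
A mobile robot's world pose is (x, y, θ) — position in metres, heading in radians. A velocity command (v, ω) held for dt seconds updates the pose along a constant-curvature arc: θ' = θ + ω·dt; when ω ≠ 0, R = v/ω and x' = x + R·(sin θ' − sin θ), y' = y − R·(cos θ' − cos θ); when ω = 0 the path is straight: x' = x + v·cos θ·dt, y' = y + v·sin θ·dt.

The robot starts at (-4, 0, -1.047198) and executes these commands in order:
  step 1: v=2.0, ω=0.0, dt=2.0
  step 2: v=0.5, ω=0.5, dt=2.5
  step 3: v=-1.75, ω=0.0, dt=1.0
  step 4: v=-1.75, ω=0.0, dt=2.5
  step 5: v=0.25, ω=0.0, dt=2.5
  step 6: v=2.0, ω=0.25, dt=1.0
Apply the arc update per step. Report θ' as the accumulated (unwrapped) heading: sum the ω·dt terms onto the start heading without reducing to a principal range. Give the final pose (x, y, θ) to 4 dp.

(-4.4313, -4.4091, 0.4528)

step 1: θ'=-1.0472 (straight) → pose (-2.0000, -3.4641, -1.0472)
step 2: θ'=0.2028 (R=1.0000) → pose (-0.9326, -3.9436, 0.2028)
step 3: θ'=0.2028 (straight) → pose (-2.6467, -4.2961, 0.2028)
step 4: θ'=0.2028 (straight) → pose (-6.9320, -5.1773, 0.2028)
step 5: θ'=0.2028 (straight) → pose (-6.3198, -5.0514, 0.2028)
step 6: θ'=0.4528 (R=8.0000) → pose (-4.4313, -4.4091, 0.4528)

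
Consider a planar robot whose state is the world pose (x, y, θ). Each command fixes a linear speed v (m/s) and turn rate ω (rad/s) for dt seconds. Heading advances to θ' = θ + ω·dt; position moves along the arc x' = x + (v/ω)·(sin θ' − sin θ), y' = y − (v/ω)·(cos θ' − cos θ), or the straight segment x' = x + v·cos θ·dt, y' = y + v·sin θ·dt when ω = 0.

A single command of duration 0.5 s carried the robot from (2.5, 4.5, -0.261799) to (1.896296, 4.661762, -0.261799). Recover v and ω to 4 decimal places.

v = -1.2500, ω = 0.0000

Δθ = -0.261799 − -0.261799 = 0.000000
ω = Δθ/dt = 0.000000/0.5 = 0.0000
ω = 0 → v = (Δx·cos θ + Δy·sin θ)/dt = -1.2500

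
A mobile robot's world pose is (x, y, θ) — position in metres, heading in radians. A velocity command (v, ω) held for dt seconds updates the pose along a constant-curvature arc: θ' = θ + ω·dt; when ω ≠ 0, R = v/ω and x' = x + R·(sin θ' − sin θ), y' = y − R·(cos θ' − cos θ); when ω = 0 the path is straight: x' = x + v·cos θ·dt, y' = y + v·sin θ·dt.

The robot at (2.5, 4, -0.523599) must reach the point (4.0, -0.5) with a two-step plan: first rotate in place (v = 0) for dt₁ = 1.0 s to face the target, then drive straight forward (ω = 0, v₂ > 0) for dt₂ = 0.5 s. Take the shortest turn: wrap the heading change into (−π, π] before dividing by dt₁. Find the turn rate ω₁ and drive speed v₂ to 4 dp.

heading to target = atan2(-0.5−4, 4−2.5) = -1.2490
Δθ = wrap(-1.2490 − -0.5236) = -0.7254; ω₁ = Δθ/dt₁ = -0.7254
distance = √((4−2.5)² + (-0.5−4)²) = 4.7434; v₂ = distance/dt₂ = 9.4868

ω₁ = -0.7254, v₂ = 9.4868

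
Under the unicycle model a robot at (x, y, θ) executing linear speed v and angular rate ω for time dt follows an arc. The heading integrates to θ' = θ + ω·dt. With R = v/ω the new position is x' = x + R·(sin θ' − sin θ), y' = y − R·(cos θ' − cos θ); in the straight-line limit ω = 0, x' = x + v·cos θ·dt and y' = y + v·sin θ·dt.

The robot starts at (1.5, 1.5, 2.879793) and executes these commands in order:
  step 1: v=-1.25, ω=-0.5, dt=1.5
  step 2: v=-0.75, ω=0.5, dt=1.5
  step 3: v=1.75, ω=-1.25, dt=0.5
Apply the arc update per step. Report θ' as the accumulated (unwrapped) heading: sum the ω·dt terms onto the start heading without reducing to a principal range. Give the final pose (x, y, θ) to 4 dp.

step 1: θ'=2.1298 (R=2.5000) → pose (2.9724, 0.4110, 2.1298)
step 2: θ'=2.8798 (R=-1.5000) → pose (3.8559, -0.2424, 2.8798)
step 3: θ'=2.2548 (R=-1.4000) → pose (3.1331, 0.2253, 2.2548)

(3.1331, 0.2253, 2.2548)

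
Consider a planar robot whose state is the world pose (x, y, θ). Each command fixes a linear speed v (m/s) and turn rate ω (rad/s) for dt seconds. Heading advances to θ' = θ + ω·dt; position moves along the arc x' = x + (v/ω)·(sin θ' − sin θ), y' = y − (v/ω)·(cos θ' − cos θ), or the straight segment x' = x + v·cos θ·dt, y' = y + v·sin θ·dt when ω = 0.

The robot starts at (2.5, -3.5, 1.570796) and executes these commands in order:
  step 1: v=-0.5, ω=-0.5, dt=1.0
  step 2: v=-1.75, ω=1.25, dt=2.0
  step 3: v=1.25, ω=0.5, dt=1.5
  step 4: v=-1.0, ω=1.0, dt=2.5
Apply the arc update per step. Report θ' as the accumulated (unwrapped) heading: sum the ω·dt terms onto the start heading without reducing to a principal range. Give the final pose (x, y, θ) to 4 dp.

step 1: θ'=1.0708 (R=1.0000) → pose (2.3776, -3.9794, 1.0708)
step 2: θ'=3.5708 (R=-1.4000) → pose (4.1888, -5.9236, 3.5708)
step 3: θ'=4.3208 (R=2.5000) → pose (2.9184, -7.2427, 4.3208)
step 4: θ'=6.8208 (R=-1.0000) → pose (1.4820, -6.0021, 6.8208)

(1.4820, -6.0021, 6.8208)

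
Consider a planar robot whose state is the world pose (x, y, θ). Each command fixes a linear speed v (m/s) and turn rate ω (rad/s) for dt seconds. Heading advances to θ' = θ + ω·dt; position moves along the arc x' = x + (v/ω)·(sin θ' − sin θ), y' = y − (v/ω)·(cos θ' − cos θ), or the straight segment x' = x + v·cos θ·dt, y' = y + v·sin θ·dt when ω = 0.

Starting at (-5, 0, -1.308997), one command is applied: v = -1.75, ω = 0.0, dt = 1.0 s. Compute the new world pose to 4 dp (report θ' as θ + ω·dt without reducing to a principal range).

(-5.4529, 1.6904, -1.3090)

θ' = -1.3090 + 0.0·1.0 = -1.3090
ω = 0 → straight: x' = -5 + -1.75·cos(-1.3090)·1.0 = -5.4529
y' = 0 + -1.75·sin(-1.3090)·1.0 = 1.6904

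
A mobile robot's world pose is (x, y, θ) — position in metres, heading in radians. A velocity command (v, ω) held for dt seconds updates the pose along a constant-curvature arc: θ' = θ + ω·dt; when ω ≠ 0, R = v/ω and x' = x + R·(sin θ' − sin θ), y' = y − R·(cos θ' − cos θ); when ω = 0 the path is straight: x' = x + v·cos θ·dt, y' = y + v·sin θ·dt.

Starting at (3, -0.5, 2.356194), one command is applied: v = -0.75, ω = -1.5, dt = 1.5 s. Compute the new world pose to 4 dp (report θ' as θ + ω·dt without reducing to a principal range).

θ' = 2.3562 + -1.5·1.5 = 0.1062
R = v/ω = -0.75/-1.5 = 0.5000
x' = 3 + 0.5000·(sin 0.1062 − sin 2.3562) = 2.6994
y' = -0.5 − 0.5000·(cos 0.1062 − cos 2.3562) = -1.3507

(2.6994, -1.3507, 0.1062)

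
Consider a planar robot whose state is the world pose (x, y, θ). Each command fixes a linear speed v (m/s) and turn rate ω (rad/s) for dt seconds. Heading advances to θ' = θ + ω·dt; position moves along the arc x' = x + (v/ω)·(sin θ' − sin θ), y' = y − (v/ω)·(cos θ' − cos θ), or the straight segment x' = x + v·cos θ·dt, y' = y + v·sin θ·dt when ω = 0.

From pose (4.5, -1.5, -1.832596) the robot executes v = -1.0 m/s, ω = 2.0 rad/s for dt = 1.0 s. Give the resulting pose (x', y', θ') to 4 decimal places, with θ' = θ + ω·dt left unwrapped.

(3.9337, -0.8776, 0.1674)

θ' = -1.8326 + 2.0·1.0 = 0.1674
R = v/ω = -1.0/2.0 = -0.5000
x' = 4.5 + -0.5000·(sin 0.1674 − sin -1.8326) = 3.9337
y' = -1.5 − -0.5000·(cos 0.1674 − cos -1.8326) = -0.8776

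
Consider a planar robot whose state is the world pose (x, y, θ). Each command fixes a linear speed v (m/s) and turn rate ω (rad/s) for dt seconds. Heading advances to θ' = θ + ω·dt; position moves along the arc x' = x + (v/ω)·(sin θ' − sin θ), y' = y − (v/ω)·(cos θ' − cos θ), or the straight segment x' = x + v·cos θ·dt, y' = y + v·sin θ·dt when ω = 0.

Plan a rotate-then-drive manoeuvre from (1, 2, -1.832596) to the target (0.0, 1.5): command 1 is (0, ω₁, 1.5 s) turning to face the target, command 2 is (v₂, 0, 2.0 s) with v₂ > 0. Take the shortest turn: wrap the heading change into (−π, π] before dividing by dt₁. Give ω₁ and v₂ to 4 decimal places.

heading to target = atan2(1.5−2, 0−1) = -2.6779
Δθ = wrap(-2.6779 − -1.8326) = -0.8453; ω₁ = Δθ/dt₁ = -0.5636
distance = √((0−1)² + (1.5−2)²) = 1.1180; v₂ = distance/dt₂ = 0.5590

ω₁ = -0.5636, v₂ = 0.5590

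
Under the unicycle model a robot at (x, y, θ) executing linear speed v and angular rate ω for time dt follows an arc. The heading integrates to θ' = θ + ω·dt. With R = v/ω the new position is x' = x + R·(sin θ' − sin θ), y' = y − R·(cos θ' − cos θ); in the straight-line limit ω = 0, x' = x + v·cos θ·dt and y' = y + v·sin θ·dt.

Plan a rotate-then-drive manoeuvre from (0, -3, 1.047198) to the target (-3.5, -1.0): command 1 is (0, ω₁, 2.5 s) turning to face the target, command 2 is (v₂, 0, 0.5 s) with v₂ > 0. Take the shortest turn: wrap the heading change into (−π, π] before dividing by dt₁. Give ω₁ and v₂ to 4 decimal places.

ω₁ = 0.6301, v₂ = 8.0623

heading to target = atan2(-1−-3, -3.5−0) = 2.6224
Δθ = wrap(2.6224 − 1.0472) = 1.5752; ω₁ = Δθ/dt₁ = 0.6301
distance = √((-3.5−0)² + (-1−-3)²) = 4.0311; v₂ = distance/dt₂ = 8.0623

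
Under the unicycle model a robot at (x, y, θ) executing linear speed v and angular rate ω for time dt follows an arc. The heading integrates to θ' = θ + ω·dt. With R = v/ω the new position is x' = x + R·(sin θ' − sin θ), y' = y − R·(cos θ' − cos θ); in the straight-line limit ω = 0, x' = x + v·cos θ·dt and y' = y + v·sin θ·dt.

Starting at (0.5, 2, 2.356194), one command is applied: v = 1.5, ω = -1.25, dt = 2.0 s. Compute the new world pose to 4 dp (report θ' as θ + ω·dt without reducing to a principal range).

(1.5205, 4.0361, -0.1438)

θ' = 2.3562 + -1.25·2.0 = -0.1438
R = v/ω = 1.5/-1.25 = -1.2000
x' = 0.5 + -1.2000·(sin -0.1438 − sin 2.3562) = 1.5205
y' = 2 − -1.2000·(cos -0.1438 − cos 2.3562) = 4.0361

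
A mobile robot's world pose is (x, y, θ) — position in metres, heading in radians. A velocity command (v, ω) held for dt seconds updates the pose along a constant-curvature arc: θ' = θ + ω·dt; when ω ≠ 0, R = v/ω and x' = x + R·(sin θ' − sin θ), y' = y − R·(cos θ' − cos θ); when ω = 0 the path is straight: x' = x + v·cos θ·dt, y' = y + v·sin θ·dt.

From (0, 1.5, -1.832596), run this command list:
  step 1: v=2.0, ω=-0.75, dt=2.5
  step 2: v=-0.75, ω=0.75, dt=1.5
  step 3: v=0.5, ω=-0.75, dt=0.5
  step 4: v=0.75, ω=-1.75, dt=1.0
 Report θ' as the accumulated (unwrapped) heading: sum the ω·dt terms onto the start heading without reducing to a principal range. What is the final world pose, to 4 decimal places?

step 1: θ'=-3.7076 (R=-2.6667) → pose (-4.0058, -0.0606, -3.7076)
step 2: θ'=-2.5826 (R=-1.0000) → pose (-2.9392, -0.0644, -2.5826)
step 3: θ'=-2.9576 (R=-0.6667) → pose (-3.1708, -0.1546, -2.9576)
step 4: θ'=-4.7076 (R=-0.4286) → pose (-3.6778, 0.2647, -4.7076)

(-3.6778, 0.2647, -4.7076)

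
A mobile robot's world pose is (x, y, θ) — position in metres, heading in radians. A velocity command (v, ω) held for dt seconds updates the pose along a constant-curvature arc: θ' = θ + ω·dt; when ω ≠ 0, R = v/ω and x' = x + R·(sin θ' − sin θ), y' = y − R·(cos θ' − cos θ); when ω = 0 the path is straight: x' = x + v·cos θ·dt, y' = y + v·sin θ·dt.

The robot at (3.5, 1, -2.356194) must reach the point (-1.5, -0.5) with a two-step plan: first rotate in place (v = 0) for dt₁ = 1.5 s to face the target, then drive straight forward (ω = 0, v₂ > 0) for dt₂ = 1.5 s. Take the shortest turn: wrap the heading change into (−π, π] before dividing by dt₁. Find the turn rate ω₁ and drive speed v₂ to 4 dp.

heading to target = atan2(-0.5−1, -1.5−3.5) = -2.8501
Δθ = wrap(-2.8501 − -2.3562) = -0.4939; ω₁ = Δθ/dt₁ = -0.3293
distance = √((-1.5−3.5)² + (-0.5−1)²) = 5.2202; v₂ = distance/dt₂ = 3.4801

ω₁ = -0.3293, v₂ = 3.4801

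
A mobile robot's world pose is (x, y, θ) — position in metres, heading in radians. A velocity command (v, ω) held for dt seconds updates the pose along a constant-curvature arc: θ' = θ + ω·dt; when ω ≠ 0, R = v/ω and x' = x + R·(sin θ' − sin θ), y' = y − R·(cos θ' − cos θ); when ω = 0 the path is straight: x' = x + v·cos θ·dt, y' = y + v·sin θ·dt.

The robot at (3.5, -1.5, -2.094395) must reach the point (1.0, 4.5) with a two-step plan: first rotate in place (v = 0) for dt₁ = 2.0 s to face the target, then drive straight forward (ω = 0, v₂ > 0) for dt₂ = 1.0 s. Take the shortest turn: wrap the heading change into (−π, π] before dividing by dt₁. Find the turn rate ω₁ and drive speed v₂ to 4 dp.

ω₁ = -1.1116, v₂ = 6.5000

heading to target = atan2(4.5−-1.5, 1−3.5) = 1.9656
Δθ = wrap(1.9656 − -2.0944) = -2.2232; ω₁ = Δθ/dt₁ = -1.1116
distance = √((1−3.5)² + (4.5−-1.5)²) = 6.5000; v₂ = distance/dt₂ = 6.5000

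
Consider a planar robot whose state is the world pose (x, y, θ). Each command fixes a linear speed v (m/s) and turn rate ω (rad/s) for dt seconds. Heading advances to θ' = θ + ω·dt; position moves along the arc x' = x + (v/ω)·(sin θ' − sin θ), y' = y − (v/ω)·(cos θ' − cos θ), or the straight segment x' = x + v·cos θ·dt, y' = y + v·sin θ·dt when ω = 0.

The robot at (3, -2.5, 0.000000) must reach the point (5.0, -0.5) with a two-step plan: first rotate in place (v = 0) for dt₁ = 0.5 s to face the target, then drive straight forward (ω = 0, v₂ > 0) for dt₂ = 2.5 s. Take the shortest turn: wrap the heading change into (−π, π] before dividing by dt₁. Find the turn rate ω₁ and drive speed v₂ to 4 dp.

heading to target = atan2(-0.5−-2.5, 5−3) = 0.7854
Δθ = wrap(0.7854 − 0.0000) = 0.7854; ω₁ = Δθ/dt₁ = 1.5708
distance = √((5−3)² + (-0.5−-2.5)²) = 2.8284; v₂ = distance/dt₂ = 1.1314

ω₁ = 1.5708, v₂ = 1.1314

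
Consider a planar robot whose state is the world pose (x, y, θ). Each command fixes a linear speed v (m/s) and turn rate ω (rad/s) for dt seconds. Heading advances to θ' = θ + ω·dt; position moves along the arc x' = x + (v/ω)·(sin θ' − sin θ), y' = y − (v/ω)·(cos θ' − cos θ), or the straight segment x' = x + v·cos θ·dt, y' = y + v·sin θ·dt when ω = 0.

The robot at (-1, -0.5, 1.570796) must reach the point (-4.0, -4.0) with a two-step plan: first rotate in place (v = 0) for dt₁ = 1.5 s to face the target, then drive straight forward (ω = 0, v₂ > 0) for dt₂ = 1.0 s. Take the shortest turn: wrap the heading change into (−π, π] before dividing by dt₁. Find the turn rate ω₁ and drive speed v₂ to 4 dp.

heading to target = atan2(-4−-0.5, -4−-1) = -2.2794
Δθ = wrap(-2.2794 − 1.5708) = 2.4330; ω₁ = Δθ/dt₁ = 1.6220
distance = √((-4−-1)² + (-4−-0.5)²) = 4.6098; v₂ = distance/dt₂ = 4.6098

ω₁ = 1.6220, v₂ = 4.6098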